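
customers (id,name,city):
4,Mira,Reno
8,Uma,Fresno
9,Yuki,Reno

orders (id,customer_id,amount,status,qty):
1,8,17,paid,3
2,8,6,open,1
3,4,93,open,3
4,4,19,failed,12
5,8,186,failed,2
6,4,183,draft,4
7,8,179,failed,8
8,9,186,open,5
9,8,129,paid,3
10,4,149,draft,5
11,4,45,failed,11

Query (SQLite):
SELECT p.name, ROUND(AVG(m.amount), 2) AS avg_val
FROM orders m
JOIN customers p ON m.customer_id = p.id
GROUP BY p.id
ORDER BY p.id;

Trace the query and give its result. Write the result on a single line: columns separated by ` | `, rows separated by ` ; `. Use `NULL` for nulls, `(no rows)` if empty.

Join each orders row to its customers via customer_id.
Group joined rows by customers.id; compute ROUND(AVG(m.amount), 2) per group.
  4: ids {3, 4, 6, 10, 11} → ROUND(AVG(m.amount), 2)=97.8
  8: ids {1, 2, 5, 7, 9} → ROUND(AVG(m.amount), 2)=103.4
  9: ids {8} → ROUND(AVG(m.amount), 2)=186

Mira | 97.8 ; Uma | 103.4 ; Yuki | 186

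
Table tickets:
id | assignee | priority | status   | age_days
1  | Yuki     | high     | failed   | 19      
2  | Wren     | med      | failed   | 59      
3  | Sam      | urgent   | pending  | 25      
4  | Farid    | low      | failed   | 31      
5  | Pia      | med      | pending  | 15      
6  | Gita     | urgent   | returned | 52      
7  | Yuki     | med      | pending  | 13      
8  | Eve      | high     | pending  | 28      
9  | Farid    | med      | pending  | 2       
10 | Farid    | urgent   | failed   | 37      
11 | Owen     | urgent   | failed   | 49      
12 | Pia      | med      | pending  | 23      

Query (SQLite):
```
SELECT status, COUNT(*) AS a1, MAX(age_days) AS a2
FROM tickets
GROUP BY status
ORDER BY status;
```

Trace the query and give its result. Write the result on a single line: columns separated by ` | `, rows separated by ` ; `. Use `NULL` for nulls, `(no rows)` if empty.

Group tickets by status.
Per group compute: COUNT(*), MAX(age_days).
  failed: ids {1, 2, 4, 10, 11} → COUNT(*)=5, MAX(age_days)=59
  pending: ids {3, 5, 7, 8, 9, 12} → COUNT(*)=6, MAX(age_days)=28
  returned: ids {6} → COUNT(*)=1, MAX(age_days)=52

failed | 5 | 59 ; pending | 6 | 28 ; returned | 1 | 52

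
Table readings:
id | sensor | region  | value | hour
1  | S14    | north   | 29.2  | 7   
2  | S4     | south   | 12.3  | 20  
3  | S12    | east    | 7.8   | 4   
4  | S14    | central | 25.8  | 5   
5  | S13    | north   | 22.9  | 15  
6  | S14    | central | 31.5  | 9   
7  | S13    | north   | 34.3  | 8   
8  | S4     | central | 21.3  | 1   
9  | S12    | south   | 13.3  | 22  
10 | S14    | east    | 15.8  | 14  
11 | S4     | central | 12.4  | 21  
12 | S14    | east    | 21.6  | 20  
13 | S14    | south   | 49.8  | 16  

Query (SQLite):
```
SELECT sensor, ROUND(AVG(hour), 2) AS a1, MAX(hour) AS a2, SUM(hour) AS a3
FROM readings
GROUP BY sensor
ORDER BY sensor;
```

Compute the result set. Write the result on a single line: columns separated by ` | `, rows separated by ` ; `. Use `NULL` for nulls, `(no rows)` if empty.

Group readings by sensor.
Per group compute: ROUND(AVG(hour), 2), MAX(hour), SUM(hour).
  S12: ids {3, 9} → ROUND(AVG(hour), 2)=13, MAX(hour)=22, SUM(hour)=26
  S13: ids {5, 7} → ROUND(AVG(hour), 2)=11.5, MAX(hour)=15, SUM(hour)=23
  S14: ids {1, 4, 6, 10, 12, 13} → ROUND(AVG(hour), 2)=11.83, MAX(hour)=20, SUM(hour)=71
  S4: ids {2, 8, 11} → ROUND(AVG(hour), 2)=14, MAX(hour)=21, SUM(hour)=42

S12 | 13 | 22 | 26 ; S13 | 11.5 | 15 | 23 ; S14 | 11.83 | 20 | 71 ; S4 | 14 | 21 | 42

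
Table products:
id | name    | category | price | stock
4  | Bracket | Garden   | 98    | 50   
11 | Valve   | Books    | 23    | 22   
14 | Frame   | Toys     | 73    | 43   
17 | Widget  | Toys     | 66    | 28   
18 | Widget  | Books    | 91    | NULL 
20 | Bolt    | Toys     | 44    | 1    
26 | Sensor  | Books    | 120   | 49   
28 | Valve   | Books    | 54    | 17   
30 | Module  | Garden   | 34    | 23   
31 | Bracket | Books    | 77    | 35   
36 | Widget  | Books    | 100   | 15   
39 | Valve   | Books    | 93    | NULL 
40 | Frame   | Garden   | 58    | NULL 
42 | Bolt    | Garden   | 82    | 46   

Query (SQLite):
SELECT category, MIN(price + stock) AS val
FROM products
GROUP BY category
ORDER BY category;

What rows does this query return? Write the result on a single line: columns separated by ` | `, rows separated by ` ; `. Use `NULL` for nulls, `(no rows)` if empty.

Books | 45 ; Garden | 57 ; Toys | 45

For each row compute price + stock.
Group by category; take MIN of the expression per group.
  Books: ids {11, 18, 26, 28, 31, 36, 39} → MIN(price + stock)=45
  Garden: ids {4, 30, 40, 42} → MIN(price + stock)=57
  Toys: ids {14, 17, 20} → MIN(price + stock)=45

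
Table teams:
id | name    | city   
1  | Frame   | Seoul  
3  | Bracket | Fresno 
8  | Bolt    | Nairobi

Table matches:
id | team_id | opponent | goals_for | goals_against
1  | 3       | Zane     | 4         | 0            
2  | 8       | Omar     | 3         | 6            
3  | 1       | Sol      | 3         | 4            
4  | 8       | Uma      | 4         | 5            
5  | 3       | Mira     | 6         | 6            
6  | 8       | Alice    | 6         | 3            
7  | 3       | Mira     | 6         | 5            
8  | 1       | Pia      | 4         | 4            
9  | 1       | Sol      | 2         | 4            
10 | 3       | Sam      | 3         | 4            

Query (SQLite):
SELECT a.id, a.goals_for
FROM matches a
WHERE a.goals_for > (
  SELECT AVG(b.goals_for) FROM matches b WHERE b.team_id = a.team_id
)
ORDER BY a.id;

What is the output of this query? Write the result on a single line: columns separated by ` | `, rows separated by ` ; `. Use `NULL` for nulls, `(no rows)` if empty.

5 | 6 ; 6 | 6 ; 7 | 6 ; 8 | 4

For each matches row a, compute AVG(goals_for) over rows sharing a.team_id.
Keep row a if a.goals_for > that per-group AVG.
  team_id=1: AVG(goals_for) = 3.0
  team_id=3: AVG(goals_for) = 4.75
  team_id=8: AVG(goals_for) = 4.333333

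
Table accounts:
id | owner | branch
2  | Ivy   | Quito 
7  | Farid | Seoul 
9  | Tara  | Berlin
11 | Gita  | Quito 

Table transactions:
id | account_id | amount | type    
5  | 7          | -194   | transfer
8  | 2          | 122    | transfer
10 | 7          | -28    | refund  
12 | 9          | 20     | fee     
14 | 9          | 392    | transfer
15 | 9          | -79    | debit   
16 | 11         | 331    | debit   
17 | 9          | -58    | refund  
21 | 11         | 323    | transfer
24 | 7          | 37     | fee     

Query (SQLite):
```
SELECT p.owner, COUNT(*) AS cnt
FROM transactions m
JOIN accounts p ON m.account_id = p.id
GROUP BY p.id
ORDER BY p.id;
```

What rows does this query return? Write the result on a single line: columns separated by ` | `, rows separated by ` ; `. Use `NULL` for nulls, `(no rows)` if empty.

Join each transactions row to its accounts via account_id.
Group joined rows by accounts.id; compute COUNT(*) per group.
  2: ids {8} → COUNT(*)=1
  7: ids {5, 10, 24} → COUNT(*)=3
  9: ids {12, 14, 15, 17} → COUNT(*)=4
  11: ids {16, 21} → COUNT(*)=2

Ivy | 1 ; Farid | 3 ; Tara | 4 ; Gita | 2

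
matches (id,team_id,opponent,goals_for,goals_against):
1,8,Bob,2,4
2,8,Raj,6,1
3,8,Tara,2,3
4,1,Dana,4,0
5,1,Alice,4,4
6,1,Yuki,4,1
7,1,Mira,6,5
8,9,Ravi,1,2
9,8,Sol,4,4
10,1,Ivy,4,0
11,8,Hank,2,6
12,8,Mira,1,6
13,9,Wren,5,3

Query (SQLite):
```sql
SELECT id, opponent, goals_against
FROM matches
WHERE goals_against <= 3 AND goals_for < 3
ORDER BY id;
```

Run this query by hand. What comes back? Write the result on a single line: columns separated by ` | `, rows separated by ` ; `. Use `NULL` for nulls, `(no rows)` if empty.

3 | Tara | 3 ; 8 | Ravi | 2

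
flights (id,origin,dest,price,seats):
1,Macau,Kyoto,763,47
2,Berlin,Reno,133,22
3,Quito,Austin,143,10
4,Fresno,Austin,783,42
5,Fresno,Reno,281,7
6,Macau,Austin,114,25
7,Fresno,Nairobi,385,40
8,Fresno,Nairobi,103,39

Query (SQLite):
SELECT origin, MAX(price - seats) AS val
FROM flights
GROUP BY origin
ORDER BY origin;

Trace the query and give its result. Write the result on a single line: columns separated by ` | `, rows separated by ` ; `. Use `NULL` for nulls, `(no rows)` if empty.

For each row compute price - seats.
Group by origin; take MAX of the expression per group.
  Berlin: ids {2} → MAX(price - seats)=111
  Fresno: ids {4, 5, 7, 8} → MAX(price - seats)=741
  Macau: ids {1, 6} → MAX(price - seats)=716
  Quito: ids {3} → MAX(price - seats)=133

Berlin | 111 ; Fresno | 741 ; Macau | 716 ; Quito | 133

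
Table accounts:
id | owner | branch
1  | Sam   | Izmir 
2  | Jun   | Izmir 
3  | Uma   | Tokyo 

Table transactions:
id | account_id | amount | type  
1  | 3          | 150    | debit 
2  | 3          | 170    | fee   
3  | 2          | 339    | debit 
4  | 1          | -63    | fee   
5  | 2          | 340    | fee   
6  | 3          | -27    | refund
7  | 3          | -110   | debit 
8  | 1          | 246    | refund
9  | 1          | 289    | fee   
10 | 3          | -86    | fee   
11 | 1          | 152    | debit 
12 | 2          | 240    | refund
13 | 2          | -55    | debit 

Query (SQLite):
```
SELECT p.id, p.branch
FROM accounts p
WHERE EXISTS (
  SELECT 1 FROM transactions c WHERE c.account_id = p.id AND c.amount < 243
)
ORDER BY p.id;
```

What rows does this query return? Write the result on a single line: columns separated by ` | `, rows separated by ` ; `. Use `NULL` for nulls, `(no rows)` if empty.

For each accounts row, check whether any transactions with matching account_id has amount < 243.
Keep rows where that is true.

1 | Izmir ; 2 | Izmir ; 3 | Tokyo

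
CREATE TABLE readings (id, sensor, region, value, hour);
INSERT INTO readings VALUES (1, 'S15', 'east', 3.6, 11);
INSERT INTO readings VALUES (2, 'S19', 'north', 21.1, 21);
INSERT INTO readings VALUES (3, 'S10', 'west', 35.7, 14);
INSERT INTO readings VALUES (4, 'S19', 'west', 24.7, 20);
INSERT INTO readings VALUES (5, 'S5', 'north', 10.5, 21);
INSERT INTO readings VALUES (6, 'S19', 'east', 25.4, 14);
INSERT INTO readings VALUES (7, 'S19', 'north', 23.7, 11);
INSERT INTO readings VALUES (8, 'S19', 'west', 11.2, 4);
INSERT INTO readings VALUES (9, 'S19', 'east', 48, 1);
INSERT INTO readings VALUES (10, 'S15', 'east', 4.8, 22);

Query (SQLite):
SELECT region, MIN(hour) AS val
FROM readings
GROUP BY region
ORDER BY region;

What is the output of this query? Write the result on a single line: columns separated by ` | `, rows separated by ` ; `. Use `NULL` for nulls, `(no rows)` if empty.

Partition readings by region; compute MIN(hour) within each group.
  east: ids {1, 6, 9, 10} → MIN(hour)=1
  north: ids {2, 5, 7} → MIN(hour)=11
  west: ids {3, 4, 8} → MIN(hour)=4

east | 1 ; north | 11 ; west | 4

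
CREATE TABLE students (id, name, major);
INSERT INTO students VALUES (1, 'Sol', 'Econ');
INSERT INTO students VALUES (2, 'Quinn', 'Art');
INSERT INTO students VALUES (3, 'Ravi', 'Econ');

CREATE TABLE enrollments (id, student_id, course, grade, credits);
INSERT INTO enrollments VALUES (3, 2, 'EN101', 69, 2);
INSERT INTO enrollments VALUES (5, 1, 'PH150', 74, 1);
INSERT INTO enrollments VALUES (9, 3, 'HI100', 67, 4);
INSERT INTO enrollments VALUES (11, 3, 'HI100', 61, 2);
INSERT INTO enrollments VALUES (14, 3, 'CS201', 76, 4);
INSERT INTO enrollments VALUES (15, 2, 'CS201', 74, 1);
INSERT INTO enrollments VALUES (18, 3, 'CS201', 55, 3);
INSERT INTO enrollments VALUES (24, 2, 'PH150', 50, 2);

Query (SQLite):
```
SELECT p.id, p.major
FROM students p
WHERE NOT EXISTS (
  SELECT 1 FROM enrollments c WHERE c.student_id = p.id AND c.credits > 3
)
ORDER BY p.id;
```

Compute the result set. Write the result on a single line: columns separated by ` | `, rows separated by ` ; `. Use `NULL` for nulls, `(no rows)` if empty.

For each students row, check whether any enrollments with matching student_id has credits > 3.
Keep rows where that is false.

1 | Econ ; 2 | Art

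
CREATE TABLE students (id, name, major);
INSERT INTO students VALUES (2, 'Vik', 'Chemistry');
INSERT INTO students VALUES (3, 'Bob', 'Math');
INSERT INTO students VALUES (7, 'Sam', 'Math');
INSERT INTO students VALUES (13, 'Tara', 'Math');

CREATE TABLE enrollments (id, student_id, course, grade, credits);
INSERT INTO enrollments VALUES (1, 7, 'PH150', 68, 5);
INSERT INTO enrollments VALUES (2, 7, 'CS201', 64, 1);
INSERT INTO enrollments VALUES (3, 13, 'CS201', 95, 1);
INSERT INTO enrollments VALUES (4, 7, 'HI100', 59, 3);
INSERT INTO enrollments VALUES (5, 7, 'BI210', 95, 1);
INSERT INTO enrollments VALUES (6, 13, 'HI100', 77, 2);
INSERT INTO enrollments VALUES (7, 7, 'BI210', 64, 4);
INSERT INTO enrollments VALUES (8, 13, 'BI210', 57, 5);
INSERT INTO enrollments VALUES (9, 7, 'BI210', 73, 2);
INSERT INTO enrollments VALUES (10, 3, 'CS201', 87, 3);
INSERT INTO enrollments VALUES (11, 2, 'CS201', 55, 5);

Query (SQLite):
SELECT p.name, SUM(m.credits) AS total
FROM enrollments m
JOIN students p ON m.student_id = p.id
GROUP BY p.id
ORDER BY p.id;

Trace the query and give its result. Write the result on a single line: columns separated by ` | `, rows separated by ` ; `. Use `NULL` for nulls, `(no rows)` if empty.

Join each enrollments row to its students via student_id.
Group joined rows by students.id; compute SUM(m.credits) per group.
  2: ids {11} → SUM(m.credits)=5
  3: ids {10} → SUM(m.credits)=3
  7: ids {1, 2, 4, 5, 7, 9} → SUM(m.credits)=16
  13: ids {3, 6, 8} → SUM(m.credits)=8

Vik | 5 ; Bob | 3 ; Sam | 16 ; Tara | 8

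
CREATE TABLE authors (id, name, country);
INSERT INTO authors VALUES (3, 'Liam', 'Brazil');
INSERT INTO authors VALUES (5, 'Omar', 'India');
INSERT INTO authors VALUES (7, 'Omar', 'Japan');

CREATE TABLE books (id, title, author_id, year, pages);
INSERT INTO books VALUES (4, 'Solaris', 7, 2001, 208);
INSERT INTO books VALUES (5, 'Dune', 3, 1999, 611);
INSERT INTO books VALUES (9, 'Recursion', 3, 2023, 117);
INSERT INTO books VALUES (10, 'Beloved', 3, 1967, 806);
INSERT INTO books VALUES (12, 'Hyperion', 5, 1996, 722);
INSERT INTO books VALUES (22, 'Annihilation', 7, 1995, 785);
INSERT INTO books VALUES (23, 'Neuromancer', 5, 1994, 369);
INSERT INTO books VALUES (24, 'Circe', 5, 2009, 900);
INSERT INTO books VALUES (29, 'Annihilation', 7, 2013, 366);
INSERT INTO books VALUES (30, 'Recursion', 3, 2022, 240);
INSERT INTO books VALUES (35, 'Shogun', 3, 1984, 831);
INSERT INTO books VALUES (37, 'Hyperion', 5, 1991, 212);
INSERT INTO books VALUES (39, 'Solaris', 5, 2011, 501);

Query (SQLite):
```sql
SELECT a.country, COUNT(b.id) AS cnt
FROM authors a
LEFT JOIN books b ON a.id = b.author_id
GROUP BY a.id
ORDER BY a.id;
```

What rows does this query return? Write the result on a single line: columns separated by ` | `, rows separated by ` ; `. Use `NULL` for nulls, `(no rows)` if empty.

Brazil | 5 ; India | 5 ; Japan | 3

LEFT JOIN keeps every authors row; unmatched ones get NULL for books columns.
Group by authors.id and compute COUNT(b.id). COUNT(col) of an all-NULL group is 0.
  3: ids {5, 9, 10, 30, 35} → COUNT(b.id)=5
  5: ids {12, 23, 24, 37, 39} → COUNT(b.id)=5
  7: ids {4, 22, 29} → COUNT(b.id)=3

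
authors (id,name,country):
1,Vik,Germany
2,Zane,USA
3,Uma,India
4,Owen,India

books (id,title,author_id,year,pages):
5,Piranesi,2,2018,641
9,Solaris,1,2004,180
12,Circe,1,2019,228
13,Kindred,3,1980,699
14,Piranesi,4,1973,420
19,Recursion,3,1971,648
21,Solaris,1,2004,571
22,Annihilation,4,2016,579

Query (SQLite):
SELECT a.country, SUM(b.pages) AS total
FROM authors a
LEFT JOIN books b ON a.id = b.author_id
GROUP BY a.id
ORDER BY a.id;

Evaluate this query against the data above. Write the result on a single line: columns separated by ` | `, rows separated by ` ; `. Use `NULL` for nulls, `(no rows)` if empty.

LEFT JOIN keeps every authors row; unmatched ones get NULL for books columns.
Group by authors.id and compute SUM(b.pages). SUM over an all-NULL group is NULL.
  1: ids {9, 12, 21} → SUM(b.pages)=979
  2: ids {5} → SUM(b.pages)=641
  3: ids {13, 19} → SUM(b.pages)=1347
  4: ids {14, 22} → SUM(b.pages)=999

Germany | 979 ; USA | 641 ; India | 1347 ; India | 999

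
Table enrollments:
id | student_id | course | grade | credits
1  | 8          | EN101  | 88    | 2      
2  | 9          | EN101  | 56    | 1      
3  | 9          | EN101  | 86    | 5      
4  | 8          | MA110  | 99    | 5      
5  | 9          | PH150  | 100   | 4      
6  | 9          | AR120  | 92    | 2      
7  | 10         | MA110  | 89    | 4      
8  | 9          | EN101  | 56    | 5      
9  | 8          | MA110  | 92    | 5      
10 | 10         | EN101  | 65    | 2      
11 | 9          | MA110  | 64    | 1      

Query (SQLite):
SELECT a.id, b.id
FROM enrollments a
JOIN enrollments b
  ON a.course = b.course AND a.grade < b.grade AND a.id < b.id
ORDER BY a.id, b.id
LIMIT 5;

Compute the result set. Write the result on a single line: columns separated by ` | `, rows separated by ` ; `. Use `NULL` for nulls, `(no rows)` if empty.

2 | 3 ; 2 | 10 ; 7 | 9 ; 8 | 10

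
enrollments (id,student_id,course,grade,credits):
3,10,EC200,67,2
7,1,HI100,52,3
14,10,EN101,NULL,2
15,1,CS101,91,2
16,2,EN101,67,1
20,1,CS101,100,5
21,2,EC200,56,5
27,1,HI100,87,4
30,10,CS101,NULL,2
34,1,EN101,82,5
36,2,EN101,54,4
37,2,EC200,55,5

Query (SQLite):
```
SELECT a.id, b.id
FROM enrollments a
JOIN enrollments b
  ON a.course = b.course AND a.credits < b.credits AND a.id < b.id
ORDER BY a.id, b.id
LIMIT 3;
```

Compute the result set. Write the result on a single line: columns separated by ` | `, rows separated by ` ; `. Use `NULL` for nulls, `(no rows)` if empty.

3 | 21 ; 3 | 37 ; 7 | 27

Pairs (a,b) with same course, a.credits < b.credits, a.id < b.id.
course groups: CS101:{15,20,30} EC200:{3,21,37} EN101:{14,16,34,36} HI100:{7,27}
Ordered by (a.id, b.id); first 3.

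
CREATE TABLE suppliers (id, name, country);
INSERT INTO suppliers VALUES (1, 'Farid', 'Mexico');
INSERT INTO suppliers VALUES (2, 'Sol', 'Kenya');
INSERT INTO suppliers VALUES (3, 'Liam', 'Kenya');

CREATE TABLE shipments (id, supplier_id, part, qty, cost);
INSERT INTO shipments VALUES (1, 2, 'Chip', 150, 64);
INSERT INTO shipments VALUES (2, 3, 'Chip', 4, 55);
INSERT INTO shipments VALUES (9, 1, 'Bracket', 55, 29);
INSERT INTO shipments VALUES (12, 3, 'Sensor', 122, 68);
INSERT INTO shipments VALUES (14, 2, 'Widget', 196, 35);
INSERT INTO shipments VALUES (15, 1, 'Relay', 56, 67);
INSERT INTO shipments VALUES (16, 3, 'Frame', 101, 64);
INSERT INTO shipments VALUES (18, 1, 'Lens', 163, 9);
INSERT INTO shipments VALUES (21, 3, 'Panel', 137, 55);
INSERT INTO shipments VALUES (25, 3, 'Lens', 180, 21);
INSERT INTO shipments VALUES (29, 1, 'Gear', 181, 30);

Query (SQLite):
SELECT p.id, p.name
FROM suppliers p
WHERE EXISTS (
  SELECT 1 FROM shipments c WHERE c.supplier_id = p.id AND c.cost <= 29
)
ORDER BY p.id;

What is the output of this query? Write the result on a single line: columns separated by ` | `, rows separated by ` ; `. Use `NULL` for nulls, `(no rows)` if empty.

1 | Farid ; 3 | Liam

For each suppliers row, check whether any shipments with matching supplier_id has cost <= 29.
Keep rows where that is true.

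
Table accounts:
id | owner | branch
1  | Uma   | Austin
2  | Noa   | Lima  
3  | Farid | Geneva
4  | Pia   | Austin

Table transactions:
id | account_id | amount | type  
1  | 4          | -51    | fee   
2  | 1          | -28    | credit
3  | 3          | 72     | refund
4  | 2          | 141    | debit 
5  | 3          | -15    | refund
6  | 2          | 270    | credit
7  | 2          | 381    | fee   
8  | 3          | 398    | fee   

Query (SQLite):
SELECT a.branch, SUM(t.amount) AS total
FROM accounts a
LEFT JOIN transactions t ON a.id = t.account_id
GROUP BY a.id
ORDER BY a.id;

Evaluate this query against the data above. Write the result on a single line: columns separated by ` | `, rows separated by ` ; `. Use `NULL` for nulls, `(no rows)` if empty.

LEFT JOIN keeps every accounts row; unmatched ones get NULL for transactions columns.
Group by accounts.id and compute SUM(t.amount). SUM over an all-NULL group is NULL.
  1: ids {2} → SUM(t.amount)=-28
  2: ids {4, 6, 7} → SUM(t.amount)=792
  3: ids {3, 5, 8} → SUM(t.amount)=455
  4: ids {1} → SUM(t.amount)=-51

Austin | -28 ; Lima | 792 ; Geneva | 455 ; Austin | -51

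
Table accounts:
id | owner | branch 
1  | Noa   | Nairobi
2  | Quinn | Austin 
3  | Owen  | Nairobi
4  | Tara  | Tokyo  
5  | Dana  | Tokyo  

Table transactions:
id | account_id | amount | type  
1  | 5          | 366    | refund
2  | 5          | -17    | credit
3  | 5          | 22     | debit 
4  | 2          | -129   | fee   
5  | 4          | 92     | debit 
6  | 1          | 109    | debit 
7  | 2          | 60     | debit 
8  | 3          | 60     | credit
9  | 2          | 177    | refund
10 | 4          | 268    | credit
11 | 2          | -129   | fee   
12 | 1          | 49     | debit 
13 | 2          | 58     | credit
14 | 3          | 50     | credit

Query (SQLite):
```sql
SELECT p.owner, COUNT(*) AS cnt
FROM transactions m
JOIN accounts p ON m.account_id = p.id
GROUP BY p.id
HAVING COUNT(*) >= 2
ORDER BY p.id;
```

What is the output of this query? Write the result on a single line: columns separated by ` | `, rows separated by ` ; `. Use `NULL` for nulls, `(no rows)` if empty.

Noa | 2 ; Quinn | 5 ; Owen | 2 ; Tara | 2 ; Dana | 3

Join each transactions row to its accounts via account_id.
Group joined rows by accounts.id; compute COUNT(*) per group.
HAVING: keep groups with count ≥ 2.
  1: ids {6, 12} → COUNT(*)=2
  2: ids {4, 7, 9, 11, 13} → COUNT(*)=5
  3: ids {8, 14} → COUNT(*)=2
  4: ids {5, 10} → COUNT(*)=2
  5: ids {1, 2, 3} → COUNT(*)=3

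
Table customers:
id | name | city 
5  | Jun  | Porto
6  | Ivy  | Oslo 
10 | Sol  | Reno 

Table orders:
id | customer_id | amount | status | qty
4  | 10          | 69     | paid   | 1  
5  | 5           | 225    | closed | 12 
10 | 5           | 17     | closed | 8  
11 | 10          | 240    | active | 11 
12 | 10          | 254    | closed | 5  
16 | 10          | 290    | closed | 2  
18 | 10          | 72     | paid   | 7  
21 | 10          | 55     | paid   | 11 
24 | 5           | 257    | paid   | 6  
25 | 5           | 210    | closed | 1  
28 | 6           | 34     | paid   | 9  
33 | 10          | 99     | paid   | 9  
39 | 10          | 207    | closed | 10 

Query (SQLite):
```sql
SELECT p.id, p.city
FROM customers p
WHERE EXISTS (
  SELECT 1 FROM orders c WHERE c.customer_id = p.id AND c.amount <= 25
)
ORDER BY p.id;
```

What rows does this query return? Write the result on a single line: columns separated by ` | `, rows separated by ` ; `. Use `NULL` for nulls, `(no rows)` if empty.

5 | Porto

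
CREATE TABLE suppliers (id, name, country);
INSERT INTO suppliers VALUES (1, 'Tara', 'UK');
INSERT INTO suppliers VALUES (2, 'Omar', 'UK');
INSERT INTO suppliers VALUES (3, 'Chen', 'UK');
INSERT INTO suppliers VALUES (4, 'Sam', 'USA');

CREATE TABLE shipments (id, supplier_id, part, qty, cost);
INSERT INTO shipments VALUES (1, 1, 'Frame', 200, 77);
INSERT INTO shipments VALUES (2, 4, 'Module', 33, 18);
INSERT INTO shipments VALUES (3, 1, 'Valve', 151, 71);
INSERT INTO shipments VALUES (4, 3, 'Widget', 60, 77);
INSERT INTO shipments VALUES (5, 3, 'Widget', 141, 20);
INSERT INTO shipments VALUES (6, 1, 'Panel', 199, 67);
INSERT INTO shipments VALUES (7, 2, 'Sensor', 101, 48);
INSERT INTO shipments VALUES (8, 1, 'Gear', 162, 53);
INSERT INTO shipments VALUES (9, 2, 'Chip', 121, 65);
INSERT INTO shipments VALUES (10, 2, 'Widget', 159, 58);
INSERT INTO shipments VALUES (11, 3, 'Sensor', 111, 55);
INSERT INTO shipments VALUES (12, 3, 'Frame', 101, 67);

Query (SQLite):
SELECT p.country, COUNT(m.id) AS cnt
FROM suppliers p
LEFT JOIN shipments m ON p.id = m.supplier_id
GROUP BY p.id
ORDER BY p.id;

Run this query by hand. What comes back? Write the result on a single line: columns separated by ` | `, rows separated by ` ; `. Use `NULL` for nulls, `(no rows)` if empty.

UK | 4 ; UK | 3 ; UK | 4 ; USA | 1

LEFT JOIN keeps every suppliers row; unmatched ones get NULL for shipments columns.
Group by suppliers.id and compute COUNT(m.id). COUNT(col) of an all-NULL group is 0.
  1: ids {1, 3, 6, 8} → COUNT(m.id)=4
  2: ids {7, 9, 10} → COUNT(m.id)=3
  3: ids {4, 5, 11, 12} → COUNT(m.id)=4
  4: ids {2} → COUNT(m.id)=1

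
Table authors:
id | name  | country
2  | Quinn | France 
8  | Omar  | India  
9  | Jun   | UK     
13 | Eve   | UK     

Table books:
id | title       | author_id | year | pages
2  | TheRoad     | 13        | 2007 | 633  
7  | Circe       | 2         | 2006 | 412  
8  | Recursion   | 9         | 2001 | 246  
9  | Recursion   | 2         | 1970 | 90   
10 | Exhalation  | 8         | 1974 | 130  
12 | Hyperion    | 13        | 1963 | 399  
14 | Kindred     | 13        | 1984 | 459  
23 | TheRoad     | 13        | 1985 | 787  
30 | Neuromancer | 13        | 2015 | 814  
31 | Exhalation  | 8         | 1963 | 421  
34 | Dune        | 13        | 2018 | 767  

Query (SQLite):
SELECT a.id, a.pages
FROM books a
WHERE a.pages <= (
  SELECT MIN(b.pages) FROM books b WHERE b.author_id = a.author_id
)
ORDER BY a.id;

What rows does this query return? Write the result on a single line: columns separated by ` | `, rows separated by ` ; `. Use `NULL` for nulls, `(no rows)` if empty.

For each books row a, compute MIN(pages) over rows sharing a.author_id.
Keep row a if a.pages <= that per-group MIN.
  author_id=2: MIN(pages) = 90
  author_id=8: MIN(pages) = 130
  author_id=9: MIN(pages) = 246
  author_id=13: MIN(pages) = 399

8 | 246 ; 9 | 90 ; 10 | 130 ; 12 | 399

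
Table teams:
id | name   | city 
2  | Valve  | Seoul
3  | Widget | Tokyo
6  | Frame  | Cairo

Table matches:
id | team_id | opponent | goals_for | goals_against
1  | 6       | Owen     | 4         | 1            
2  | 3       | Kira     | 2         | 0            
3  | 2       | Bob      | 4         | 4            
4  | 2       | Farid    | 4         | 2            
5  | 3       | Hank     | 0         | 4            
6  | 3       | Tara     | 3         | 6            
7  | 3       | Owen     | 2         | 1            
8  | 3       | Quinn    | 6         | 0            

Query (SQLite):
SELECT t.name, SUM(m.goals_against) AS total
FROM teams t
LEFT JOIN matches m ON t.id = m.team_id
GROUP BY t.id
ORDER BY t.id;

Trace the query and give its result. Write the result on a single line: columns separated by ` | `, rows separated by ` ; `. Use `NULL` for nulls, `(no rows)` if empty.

Valve | 6 ; Widget | 11 ; Frame | 1

LEFT JOIN keeps every teams row; unmatched ones get NULL for matches columns.
Group by teams.id and compute SUM(m.goals_against). SUM over an all-NULL group is NULL.
  2: ids {3, 4} → SUM(m.goals_against)=6
  3: ids {2, 5, 6, 7, 8} → SUM(m.goals_against)=11
  6: ids {1} → SUM(m.goals_against)=1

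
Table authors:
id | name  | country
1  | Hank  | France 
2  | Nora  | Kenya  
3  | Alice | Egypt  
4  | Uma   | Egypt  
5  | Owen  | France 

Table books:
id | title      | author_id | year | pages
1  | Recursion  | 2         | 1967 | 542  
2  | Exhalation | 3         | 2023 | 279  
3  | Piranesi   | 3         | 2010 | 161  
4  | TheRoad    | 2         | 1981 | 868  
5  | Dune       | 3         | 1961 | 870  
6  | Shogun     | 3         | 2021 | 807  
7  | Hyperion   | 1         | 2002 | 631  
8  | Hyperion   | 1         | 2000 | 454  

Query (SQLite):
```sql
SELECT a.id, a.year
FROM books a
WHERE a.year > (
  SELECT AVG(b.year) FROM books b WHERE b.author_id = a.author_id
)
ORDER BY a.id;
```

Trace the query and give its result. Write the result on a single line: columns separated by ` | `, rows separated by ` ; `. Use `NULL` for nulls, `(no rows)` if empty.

2 | 2023 ; 3 | 2010 ; 4 | 1981 ; 6 | 2021 ; 7 | 2002

For each books row a, compute AVG(year) over rows sharing a.author_id.
Keep row a if a.year > that per-group AVG.
  author_id=1: AVG(year) = 2001.0
  author_id=2: AVG(year) = 1974.0
  author_id=3: AVG(year) = 2003.75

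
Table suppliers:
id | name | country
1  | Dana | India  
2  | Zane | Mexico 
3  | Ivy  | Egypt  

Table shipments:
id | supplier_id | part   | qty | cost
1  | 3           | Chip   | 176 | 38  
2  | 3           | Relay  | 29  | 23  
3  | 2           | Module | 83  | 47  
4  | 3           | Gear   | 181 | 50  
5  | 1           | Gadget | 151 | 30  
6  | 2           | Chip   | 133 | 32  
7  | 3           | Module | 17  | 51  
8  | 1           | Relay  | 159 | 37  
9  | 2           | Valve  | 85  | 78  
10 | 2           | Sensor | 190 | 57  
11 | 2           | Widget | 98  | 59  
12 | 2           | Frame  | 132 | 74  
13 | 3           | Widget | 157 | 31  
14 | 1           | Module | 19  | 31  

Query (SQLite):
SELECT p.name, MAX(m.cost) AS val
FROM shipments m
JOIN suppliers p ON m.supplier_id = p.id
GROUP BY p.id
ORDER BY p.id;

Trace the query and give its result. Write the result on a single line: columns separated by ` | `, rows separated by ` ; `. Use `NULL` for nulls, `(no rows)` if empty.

Dana | 37 ; Zane | 78 ; Ivy | 51

Join each shipments row to its suppliers via supplier_id.
Group joined rows by suppliers.id; compute MAX(m.cost) per group.
  1: ids {5, 8, 14} → MAX(m.cost)=37
  2: ids {3, 6, 9, 10, 11, 12} → MAX(m.cost)=78
  3: ids {1, 2, 4, 7, 13} → MAX(m.cost)=51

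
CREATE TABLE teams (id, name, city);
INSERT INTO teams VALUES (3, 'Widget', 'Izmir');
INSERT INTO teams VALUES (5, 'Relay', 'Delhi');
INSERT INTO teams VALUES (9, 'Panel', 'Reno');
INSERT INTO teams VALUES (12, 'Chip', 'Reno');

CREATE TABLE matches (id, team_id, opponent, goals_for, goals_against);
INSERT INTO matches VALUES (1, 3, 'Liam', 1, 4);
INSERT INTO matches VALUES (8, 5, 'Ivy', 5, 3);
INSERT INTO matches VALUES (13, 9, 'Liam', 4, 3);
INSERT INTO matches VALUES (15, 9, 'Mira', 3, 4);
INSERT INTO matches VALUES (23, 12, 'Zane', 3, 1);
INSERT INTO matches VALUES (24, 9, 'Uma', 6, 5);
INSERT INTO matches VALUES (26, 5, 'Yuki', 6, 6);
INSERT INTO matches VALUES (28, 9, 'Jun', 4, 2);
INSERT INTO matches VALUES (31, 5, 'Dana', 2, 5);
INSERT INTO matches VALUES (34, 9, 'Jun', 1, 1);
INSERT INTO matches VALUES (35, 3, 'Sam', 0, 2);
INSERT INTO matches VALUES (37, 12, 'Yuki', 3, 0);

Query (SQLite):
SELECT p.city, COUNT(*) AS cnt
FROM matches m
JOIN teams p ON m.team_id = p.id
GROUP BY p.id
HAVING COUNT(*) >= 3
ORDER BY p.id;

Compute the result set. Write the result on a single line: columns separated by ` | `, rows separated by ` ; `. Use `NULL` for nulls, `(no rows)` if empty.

Join each matches row to its teams via team_id.
Group joined rows by teams.id; compute COUNT(*) per group.
HAVING: keep groups with count ≥ 3.
  3: ids {1, 35} → COUNT(*)=2
  5: ids {8, 26, 31} → COUNT(*)=3
  9: ids {13, 15, 24, 28, 34} → COUNT(*)=5
  12: ids {23, 37} → COUNT(*)=2

Delhi | 3 ; Reno | 5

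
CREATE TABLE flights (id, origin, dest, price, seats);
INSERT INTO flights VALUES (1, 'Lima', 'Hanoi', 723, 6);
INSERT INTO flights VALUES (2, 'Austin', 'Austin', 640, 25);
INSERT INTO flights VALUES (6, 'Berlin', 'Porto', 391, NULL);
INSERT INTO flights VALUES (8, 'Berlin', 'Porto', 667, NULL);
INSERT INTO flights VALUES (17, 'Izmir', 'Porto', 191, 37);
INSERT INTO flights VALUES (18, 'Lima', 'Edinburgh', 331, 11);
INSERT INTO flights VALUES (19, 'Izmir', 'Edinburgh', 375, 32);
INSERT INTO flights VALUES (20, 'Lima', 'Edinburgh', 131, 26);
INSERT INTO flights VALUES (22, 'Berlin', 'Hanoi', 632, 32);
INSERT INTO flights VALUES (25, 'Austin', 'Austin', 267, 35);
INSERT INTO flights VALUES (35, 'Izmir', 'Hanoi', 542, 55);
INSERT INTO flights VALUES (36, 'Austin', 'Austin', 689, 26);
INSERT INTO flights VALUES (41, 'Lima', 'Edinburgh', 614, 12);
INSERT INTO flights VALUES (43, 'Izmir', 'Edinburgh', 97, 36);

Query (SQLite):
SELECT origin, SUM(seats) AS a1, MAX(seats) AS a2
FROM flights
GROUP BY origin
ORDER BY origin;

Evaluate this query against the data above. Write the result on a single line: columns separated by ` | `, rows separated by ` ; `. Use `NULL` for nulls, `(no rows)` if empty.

Group flights by origin.
Per group compute: SUM(seats), MAX(seats).
  Austin: ids {2, 25, 36} → SUM(seats)=86, MAX(seats)=35
  Berlin: ids {6, 8, 22} → SUM(seats)=32, MAX(seats)=32
  Izmir: ids {17, 19, 35, 43} → SUM(seats)=160, MAX(seats)=55
  Lima: ids {1, 18, 20, 41} → SUM(seats)=55, MAX(seats)=26

Austin | 86 | 35 ; Berlin | 32 | 32 ; Izmir | 160 | 55 ; Lima | 55 | 26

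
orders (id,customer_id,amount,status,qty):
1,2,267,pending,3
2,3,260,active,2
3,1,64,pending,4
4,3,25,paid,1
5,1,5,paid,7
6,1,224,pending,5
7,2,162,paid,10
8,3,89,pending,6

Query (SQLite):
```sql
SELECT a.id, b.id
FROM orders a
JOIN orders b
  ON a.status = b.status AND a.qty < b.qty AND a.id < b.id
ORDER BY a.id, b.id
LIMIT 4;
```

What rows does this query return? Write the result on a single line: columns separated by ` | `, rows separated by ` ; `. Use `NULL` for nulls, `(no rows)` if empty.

1 | 3 ; 1 | 6 ; 1 | 8 ; 3 | 6

Pairs (a,b) with same status, a.qty < b.qty, a.id < b.id.
status groups: active:{2} paid:{4,5,7} pending:{1,3,6,8}
Ordered by (a.id, b.id); first 4.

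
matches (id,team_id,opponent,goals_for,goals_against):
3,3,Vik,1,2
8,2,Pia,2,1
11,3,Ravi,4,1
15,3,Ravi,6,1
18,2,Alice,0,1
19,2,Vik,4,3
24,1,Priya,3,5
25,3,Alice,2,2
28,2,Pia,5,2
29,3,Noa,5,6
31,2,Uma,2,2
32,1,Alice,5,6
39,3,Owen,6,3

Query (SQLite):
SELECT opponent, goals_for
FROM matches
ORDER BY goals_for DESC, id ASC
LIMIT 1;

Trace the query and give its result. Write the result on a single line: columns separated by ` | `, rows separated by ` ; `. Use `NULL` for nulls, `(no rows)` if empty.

Sort by goals_for desc, tiebreak id asc: (6, id=15), (6, id=39), (5, id=28), (5, id=29) …. Take first 1.

Ravi | 6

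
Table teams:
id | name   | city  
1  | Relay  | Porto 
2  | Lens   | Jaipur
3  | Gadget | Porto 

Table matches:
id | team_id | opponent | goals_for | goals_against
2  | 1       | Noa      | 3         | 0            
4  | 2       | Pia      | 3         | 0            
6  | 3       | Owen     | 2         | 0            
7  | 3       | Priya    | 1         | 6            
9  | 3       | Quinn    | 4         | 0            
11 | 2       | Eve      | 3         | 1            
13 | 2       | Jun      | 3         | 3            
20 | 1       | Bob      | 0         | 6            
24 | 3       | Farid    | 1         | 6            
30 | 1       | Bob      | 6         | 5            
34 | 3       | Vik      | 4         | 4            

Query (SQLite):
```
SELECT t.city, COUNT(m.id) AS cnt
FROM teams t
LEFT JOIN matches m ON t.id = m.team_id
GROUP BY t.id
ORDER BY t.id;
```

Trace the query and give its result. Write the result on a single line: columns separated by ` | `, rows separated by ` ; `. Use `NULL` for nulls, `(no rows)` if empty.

LEFT JOIN keeps every teams row; unmatched ones get NULL for matches columns.
Group by teams.id and compute COUNT(m.id). COUNT(col) of an all-NULL group is 0.
  1: ids {2, 20, 30} → COUNT(m.id)=3
  2: ids {4, 11, 13} → COUNT(m.id)=3
  3: ids {6, 7, 9, 24, 34} → COUNT(m.id)=5

Porto | 3 ; Jaipur | 3 ; Porto | 5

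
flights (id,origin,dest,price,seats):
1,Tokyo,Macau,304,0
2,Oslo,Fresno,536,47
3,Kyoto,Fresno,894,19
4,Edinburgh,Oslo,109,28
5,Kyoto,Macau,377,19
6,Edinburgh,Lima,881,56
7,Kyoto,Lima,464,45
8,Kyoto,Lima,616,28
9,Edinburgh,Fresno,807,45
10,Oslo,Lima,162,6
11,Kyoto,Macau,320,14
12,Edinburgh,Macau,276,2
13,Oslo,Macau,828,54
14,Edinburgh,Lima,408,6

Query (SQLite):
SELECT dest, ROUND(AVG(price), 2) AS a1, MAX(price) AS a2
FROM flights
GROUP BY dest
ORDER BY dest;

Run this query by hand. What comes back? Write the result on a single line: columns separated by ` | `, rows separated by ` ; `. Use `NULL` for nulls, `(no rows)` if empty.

Group flights by dest.
Per group compute: ROUND(AVG(price), 2), MAX(price).
  Fresno: ids {2, 3, 9} → ROUND(AVG(price), 2)=745.67, MAX(price)=894
  Lima: ids {6, 7, 8, 10, 14} → ROUND(AVG(price), 2)=506.2, MAX(price)=881
  Macau: ids {1, 5, 11, 12, 13} → ROUND(AVG(price), 2)=421, MAX(price)=828
  Oslo: ids {4} → ROUND(AVG(price), 2)=109, MAX(price)=109

Fresno | 745.67 | 894 ; Lima | 506.2 | 881 ; Macau | 421 | 828 ; Oslo | 109 | 109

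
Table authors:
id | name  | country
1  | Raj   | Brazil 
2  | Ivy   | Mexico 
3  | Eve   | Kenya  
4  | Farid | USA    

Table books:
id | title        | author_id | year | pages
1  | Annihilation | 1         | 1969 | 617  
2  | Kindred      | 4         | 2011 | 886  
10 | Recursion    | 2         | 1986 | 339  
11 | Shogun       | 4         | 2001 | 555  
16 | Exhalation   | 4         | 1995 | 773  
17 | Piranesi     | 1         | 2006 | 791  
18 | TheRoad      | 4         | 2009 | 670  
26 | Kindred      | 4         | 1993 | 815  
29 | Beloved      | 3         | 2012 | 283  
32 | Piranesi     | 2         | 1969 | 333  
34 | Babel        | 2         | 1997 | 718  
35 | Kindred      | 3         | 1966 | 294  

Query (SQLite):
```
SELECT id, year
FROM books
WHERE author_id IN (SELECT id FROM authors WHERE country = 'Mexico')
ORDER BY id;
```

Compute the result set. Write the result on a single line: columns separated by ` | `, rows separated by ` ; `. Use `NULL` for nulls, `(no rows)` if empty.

Inner query: authors.id where country = 'Mexico'.
Outer: keep books rows whose author_id is in that set.
Inner query → {2}

10 | 1986 ; 32 | 1969 ; 34 | 1997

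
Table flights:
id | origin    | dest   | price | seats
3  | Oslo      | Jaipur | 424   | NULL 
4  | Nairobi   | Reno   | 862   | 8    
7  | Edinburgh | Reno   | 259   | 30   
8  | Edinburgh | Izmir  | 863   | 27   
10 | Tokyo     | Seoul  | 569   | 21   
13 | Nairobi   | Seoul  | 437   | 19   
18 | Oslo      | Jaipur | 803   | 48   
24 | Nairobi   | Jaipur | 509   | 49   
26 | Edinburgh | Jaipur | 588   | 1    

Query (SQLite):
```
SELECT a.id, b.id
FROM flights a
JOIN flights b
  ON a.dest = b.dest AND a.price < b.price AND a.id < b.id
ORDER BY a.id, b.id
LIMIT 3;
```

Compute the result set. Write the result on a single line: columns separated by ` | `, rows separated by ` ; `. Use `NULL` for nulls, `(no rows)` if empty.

Pairs (a,b) with same dest, a.price < b.price, a.id < b.id.
dest groups: Izmir:{8} Jaipur:{3,18,24,26} Reno:{4,7} Seoul:{10,13}
Ordered by (a.id, b.id); first 3.

3 | 18 ; 3 | 24 ; 3 | 26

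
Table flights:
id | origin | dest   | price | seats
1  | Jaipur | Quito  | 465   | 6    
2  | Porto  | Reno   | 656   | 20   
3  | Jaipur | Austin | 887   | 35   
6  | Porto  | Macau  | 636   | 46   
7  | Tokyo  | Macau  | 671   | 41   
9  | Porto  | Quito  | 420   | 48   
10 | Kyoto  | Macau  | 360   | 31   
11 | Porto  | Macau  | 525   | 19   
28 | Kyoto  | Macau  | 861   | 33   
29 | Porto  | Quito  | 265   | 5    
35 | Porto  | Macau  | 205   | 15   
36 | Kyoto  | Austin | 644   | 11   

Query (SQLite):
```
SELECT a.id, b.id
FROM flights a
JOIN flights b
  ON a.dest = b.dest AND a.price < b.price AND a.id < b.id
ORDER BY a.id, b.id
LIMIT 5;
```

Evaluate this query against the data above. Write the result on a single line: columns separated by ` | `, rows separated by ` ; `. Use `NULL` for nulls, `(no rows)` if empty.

6 | 7 ; 6 | 28 ; 7 | 28 ; 10 | 11 ; 10 | 28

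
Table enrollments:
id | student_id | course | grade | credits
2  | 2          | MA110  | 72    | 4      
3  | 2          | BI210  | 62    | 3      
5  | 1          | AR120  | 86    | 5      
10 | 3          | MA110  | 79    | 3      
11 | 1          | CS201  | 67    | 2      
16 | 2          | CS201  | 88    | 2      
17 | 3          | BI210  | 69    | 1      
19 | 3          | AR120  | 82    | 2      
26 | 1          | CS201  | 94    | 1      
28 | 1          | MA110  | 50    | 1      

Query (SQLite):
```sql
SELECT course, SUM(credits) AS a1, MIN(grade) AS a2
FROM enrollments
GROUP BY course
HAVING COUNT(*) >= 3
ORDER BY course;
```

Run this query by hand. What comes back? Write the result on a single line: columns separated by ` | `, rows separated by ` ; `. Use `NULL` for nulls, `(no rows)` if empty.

Group enrollments by course.
Per group compute: SUM(credits), MIN(grade).
HAVING: drop groups with fewer than 3 rows.
  AR120: ids {5, 19} → SUM(credits)=7, MIN(grade)=82
  BI210: ids {3, 17} → SUM(credits)=4, MIN(grade)=62
  CS201: ids {11, 16, 26} → SUM(credits)=5, MIN(grade)=67
  MA110: ids {2, 10, 28} → SUM(credits)=8, MIN(grade)=50

CS201 | 5 | 67 ; MA110 | 8 | 50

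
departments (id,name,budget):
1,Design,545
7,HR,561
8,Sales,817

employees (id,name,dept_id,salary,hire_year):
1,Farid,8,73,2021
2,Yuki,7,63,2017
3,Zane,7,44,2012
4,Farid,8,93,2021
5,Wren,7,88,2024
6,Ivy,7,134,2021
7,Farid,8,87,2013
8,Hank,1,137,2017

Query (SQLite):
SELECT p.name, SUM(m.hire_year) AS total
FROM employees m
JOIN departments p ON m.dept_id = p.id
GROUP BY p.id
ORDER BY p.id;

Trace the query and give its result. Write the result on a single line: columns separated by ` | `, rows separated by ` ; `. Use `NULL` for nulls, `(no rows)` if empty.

Join each employees row to its departments via dept_id.
Group joined rows by departments.id; compute SUM(m.hire_year) per group.
  1: ids {8} → SUM(m.hire_year)=2017
  7: ids {2, 3, 5, 6} → SUM(m.hire_year)=8074
  8: ids {1, 4, 7} → SUM(m.hire_year)=6055

Design | 2017 ; HR | 8074 ; Sales | 6055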